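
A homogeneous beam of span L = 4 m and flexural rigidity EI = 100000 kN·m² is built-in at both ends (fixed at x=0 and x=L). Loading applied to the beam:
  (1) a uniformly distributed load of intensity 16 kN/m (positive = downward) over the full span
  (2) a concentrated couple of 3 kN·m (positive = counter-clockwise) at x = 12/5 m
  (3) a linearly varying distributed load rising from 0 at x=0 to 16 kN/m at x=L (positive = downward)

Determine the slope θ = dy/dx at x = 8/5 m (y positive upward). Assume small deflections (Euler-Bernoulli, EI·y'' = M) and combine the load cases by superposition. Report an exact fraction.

Load 1 — uniform load w=16 kN/m over full span:
  θ_1 = -wx(L-x)(L-2x)/(12EI) = -16·(8/5)·(4-(8/5))·(4-2·(8/5))/(12·100000) = -16/390625 rad
Load 2 — applied couple M₀=3 kN·m at a=12/5 m (b=L-a=8/5):
  θ_2 = (R_Ax²/2 - M_Ax)/EI  [x≤a] with R_A=27/25, M_A=24/25 = ((27/25)·(8/5)²/2 - (24/25)·(8/5))/100000 = -3/1953125 rad
Load 3 — triangular load w₀=16 kN/m (0→w₀ over full span):
  θ_3 = -w₀(2x(L-x)(L-2x)(x+2L)+x²(L-x)²)/(120LEI) = -16·(2·(8/5)·(4-(8/5))·(4-2·(8/5))·((8/5)+2·4)+(8/5)²·(4-(8/5))²)/(120·4·100000) = -48/1953125 rad
Superposition: θ = Σ θ_i = -131/1953125 rad ≈ -0.000067 rad

θ(8/5) = -131/1953125 rad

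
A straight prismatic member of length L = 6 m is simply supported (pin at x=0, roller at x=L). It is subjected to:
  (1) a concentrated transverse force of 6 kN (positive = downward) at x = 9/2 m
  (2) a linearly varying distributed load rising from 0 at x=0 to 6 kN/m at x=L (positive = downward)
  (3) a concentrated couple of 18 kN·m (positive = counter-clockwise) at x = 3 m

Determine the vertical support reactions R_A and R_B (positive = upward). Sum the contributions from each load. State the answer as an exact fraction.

Load 1 — point force P=6 kN at a=9/2 m (b=L-a=3/2):
  R_A = Pb/L = 6·(3/2)/6 = 3/2 kN
  R_B = Pa/L = 6·(9/2)/6 = 9/2 kN
Load 2 — triangular load w₀=6 kN/m (0→w₀ over full span):
  R_A = w₀L/6 = 6·6/6 = 6 kN
  R_B = w₀L/3 = 6·6/3 = 12 kN
Load 3 — applied couple M₀=18 kN·m at a=3 m (b=L-a=3):
  R_A = M₀/L = 18/6 = 3 kN
  R_B = -M₀/L = -18/6 = -3 kN
Superposition: R_A = 21/2 kN, R_B = 27/2 kN

R_A = 21/2 kN, R_B = 27/2 kN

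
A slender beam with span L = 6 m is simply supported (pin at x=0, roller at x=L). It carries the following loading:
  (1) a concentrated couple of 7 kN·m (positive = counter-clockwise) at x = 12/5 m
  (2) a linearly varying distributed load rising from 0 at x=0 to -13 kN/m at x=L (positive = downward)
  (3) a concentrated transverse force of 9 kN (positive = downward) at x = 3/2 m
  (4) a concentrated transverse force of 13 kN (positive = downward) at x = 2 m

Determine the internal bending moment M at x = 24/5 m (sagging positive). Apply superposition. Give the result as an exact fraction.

M(24/5) = -3991/250 kN·m

Load 1 — applied couple M₀=7 kN·m at a=12/5 m (b=L-a=18/5):
  M_1 = M₀x/L - M₀  [x>a] = 7·(24/5)/6 - 7 = -7/5 kN·m
Load 2 — triangular load w₀=-13 kN/m (0→w₀ over full span):
  M_2 = w₀Lx/6 - w₀x³/(6L) = (-13)·6·(24/5)/6 - (-13)·(24/5)³/(6·6) = -2808/125 kN·m
Load 3 — point force P=9 kN at a=3/2 m (b=L-a=9/2):
  M_3 = Pa(L-x)/L  [x>a] = 9·(3/2)·(6-(24/5))/6 = 27/10 kN·m
Load 4 — point force P=13 kN at a=2 m (b=L-a=4):
  M_4 = Pa(L-x)/L  [x>a] = 13·2·(6-(24/5))/6 = 26/5 kN·m
Superposition: M = Σ M_i = -3991/250 kN·m ≈ -15.964000 kN·m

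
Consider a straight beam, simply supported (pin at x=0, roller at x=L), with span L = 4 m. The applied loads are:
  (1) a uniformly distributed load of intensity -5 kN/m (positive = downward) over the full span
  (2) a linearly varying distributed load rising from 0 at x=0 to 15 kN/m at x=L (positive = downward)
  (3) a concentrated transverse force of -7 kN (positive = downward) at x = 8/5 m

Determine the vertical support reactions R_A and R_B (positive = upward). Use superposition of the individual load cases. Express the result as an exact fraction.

Load 1 — uniform load w=-5 kN/m over full span:
  R_A = wL/2 = (-5)·4/2 = -10 kN
  R_B = wL/2 = (-5)·4/2 = -10 kN
Load 2 — triangular load w₀=15 kN/m (0→w₀ over full span):
  R_A = w₀L/6 = 15·4/6 = 10 kN
  R_B = w₀L/3 = 15·4/3 = 20 kN
Load 3 — point force P=-7 kN at a=8/5 m (b=L-a=12/5):
  R_A = Pb/L = (-7)·(12/5)/4 = -21/5 kN
  R_B = Pa/L = (-7)·(8/5)/4 = -14/5 kN
Superposition: R_A = -21/5 kN, R_B = 36/5 kN

R_A = -21/5 kN, R_B = 36/5 kN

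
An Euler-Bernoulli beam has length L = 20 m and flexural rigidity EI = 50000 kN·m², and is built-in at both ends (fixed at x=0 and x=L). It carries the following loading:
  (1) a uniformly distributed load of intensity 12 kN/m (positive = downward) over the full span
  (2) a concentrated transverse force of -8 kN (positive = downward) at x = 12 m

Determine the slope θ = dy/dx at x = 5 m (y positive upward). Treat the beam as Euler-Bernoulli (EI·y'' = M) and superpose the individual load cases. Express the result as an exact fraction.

θ(5) = -1771/125000 rad

Load 1 — uniform load w=12 kN/m over full span:
  θ_1 = -wx(L-x)(L-2x)/(12EI) = -12·5·(20-5)·(20-2·5)/(12·50000) = -3/200 rad
Load 2 — point force P=-8 kN at a=12 m (b=L-a=8):
  θ_2 = -Pb²x(2aL-(3a+b)x)/(2L³EI)  [x≤a] = -(-8)·8²·5·(2·12·20-(3·12+8)·5)/(2·20³·50000) = 13/15625 rad
Superposition: θ = Σ θ_i = -1771/125000 rad ≈ -0.014168 rad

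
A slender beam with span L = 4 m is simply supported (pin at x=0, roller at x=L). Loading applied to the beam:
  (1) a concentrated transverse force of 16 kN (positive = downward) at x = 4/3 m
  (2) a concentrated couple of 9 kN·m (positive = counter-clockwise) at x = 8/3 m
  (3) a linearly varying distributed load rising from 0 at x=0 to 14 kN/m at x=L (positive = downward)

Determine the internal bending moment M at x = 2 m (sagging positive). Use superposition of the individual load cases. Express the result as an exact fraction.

M(2) = 175/6 kN·m

Load 1 — point force P=16 kN at a=4/3 m (b=L-a=8/3):
  M_1 = Pa(L-x)/L  [x>a] = 16·(4/3)·(4-2)/4 = 32/3 kN·m
Load 2 — applied couple M₀=9 kN·m at a=8/3 m (b=L-a=4/3):
  M_2 = M₀x/L  [x≤a] = 9·2/4 = 9/2 kN·m
Load 3 — triangular load w₀=14 kN/m (0→w₀ over full span):
  M_3 = w₀Lx/6 - w₀x³/(6L) = 14·4·2/6 - 14·2³/(6·4) = 14 kN·m
Superposition: M = Σ M_i = 175/6 kN·m ≈ 29.166667 kN·m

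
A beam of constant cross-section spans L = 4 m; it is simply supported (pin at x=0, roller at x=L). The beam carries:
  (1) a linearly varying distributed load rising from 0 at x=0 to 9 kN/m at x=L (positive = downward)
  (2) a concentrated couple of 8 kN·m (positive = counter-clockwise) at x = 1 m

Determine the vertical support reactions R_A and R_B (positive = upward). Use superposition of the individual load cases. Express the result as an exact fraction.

Load 1 — triangular load w₀=9 kN/m (0→w₀ over full span):
  R_A = w₀L/6 = 9·4/6 = 6 kN
  R_B = w₀L/3 = 9·4/3 = 12 kN
Load 2 — applied couple M₀=8 kN·m at a=1 m (b=L-a=3):
  R_A = M₀/L = 8/4 = 2 kN
  R_B = -M₀/L = -8/4 = -2 kN
Superposition: R_A = 8 kN, R_B = 10 kN

R_A = 8 kN, R_B = 10 kN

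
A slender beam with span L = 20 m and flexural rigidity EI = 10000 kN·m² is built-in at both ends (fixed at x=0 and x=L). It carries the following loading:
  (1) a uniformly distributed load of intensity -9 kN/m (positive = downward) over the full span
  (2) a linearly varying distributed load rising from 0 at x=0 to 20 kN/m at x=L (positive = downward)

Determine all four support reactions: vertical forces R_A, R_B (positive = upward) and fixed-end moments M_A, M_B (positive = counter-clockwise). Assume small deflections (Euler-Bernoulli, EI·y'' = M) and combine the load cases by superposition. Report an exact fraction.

R_A = -30 kN, M_A = -100/3 kN·m, R_B = 50 kN, M_B = -100 kN·m

Load 1 — uniform load w=-9 kN/m over full span:
  R_A = wL/2 = (-9)·20/2 = -90 kN
  M_A = wL²/12 = (-9)·20²/12 = -300 kN·m
  R_B = wL/2 = (-9)·20/2 = -90 kN
  M_B = -wL²/12 = -(-9)·20²/12 = 300 kN·m
Load 2 — triangular load w₀=20 kN/m (0→w₀ over full span):
  R_A = 3w₀L/20 = 3·20·20/20 = 60 kN
  M_A = w₀L²/30 = 20·20²/30 = 800/3 kN·m
  R_B = 7w₀L/20 = 7·20·20/20 = 140 kN
  M_B = -w₀L²/20 = -20·20²/20 = -400 kN·m
Superposition: R_A = -30 kN, M_A = -100/3 kN·m, R_B = 50 kN, M_B = -100 kN·m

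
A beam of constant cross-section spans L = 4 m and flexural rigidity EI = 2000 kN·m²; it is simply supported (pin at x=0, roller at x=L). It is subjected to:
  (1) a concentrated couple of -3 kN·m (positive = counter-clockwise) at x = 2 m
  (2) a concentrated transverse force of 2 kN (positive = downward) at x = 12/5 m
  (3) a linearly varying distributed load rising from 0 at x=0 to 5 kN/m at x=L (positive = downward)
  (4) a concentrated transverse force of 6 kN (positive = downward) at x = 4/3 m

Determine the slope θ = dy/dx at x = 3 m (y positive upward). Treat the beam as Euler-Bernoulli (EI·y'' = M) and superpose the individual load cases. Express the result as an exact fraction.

Load 1 — applied couple M₀=-3 kN·m at a=2 m (b=L-a=2):
  θ_1 = (M₀x²/(2L)-M₀(x-a)+C₁)/EI  [x>a] with C₁=M₀(3b²-L²)/(6L)=1/2 = ((-3)·3²/(2·4)-(-3)·(3-2)+(1/2))/2000 = 1/16000 rad
Load 2 — point force P=2 kN at a=12/5 m (b=L-a=8/5):
  θ_2 = -Pa(2L²-6Lx+3x²+a²)/(6LEI)  [x>a] = -2·(12/5)·(2·4²-6·4·3+3·3²+(12/5)²)/(6·4·2000) = 181/250000 rad
Load 3 — triangular load w₀=5 kN/m (0→w₀ over full span):
  θ_3 = -w₀(7L⁴-30L²x²+15x⁴)/(360LEI) = -5·(7·4⁴-30·4²·3²+15·3⁴)/(360·4·2000) = 1313/576000 rad
Load 4 — point force P=6 kN at a=4/3 m (b=L-a=8/3):
  θ_4 = -Pa(2L²-6Lx+3x²+a²)/(6LEI)  [x>a] = -6·(4/3)·(2·4²-6·4·3+3·3²+(4/3)²)/(6·4·2000) = 101/54000 rad
Superposition: θ = Σ θ_i = 1066259/216000000 rad ≈ 0.004936 rad

θ(3) = 1066259/216000000 rad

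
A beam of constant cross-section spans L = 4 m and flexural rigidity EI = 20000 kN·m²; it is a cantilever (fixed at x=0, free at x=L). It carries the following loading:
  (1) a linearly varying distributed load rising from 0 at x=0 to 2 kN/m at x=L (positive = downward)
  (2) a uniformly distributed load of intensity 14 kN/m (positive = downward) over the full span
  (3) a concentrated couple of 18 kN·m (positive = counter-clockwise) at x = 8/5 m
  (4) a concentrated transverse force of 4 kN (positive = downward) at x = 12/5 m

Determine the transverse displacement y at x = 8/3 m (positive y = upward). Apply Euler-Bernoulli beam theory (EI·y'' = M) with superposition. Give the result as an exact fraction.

y(8/3) = -695746/56953125 m

Load 1 — triangular load w₀=2 kN/m (0→w₀ over full span):
  y_1 = (w₀Lx³/12-w₀L²x²/6-w₀x⁵/(120L))/EI = (2·4·(8/3)³/12-2·4²·(8/3)²/6-2·(8/3)⁵/(120·4))/20000 = -2944/2278125 m
Load 2 — uniform load w=14 kN/m over full span:
  y_2 = -wx²(x²-4Lx+6L²)/(24EI) = -14·(8/3)²·((8/3)²-4·4·(8/3)+6·4²)/(24·20000) = -1904/151875 m
Load 3 — applied couple M₀=18 kN·m at a=8/5 m (b=L-a=12/5):
  y_3 = M₀a(2x-a)/(2EI)  [x>a] = 18·(8/5)·(2·(8/3)-(8/5))/(2·20000) = 42/15625 m
Load 4 — point force P=4 kN at a=12/5 m (b=L-a=8/5):
  y_4 = -Pa²(3x-a)/(6EI)  [x>a] = -4·(12/5)²·(3·(8/3)-(12/5))/(6·20000) = -84/78125 m
Superposition: y = Σ y_i = -695746/56953125 m ≈ -0.012216 m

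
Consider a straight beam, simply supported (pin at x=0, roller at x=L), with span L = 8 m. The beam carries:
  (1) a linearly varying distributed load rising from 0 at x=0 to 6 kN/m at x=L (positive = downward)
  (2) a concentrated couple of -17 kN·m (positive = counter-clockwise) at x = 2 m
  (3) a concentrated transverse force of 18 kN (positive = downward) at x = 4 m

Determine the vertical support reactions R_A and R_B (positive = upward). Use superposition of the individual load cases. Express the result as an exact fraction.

Load 1 — triangular load w₀=6 kN/m (0→w₀ over full span):
  R_A = w₀L/6 = 6·8/6 = 8 kN
  R_B = w₀L/3 = 6·8/3 = 16 kN
Load 2 — applied couple M₀=-17 kN·m at a=2 m (b=L-a=6):
  R_A = M₀/L = (-17)/8 = -17/8 kN
  R_B = -M₀/L = -(-17)/8 = 17/8 kN
Load 3 — point force P=18 kN at a=4 m (b=L-a=4):
  R_A = Pb/L = 18·4/8 = 9 kN
  R_B = Pa/L = 18·4/8 = 9 kN
Superposition: R_A = 119/8 kN, R_B = 217/8 kN

R_A = 119/8 kN, R_B = 217/8 kN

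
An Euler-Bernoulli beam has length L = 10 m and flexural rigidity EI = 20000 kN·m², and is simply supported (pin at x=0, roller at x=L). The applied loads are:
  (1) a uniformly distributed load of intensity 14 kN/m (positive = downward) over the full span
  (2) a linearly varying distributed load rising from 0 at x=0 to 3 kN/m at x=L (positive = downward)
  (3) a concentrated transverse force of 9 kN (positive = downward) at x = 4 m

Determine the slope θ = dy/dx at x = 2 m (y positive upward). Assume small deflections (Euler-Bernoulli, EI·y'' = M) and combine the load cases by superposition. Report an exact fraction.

Load 1 — uniform load w=14 kN/m over full span:
  θ_1 = -w(L³-6Lx²+4x³)/(24EI) = -14·(10³-6·10·2²+4·2³)/(24·20000) = -231/10000 rad
Load 2 — triangular load w₀=3 kN/m (0→w₀ over full span):
  θ_2 = -w₀(7L⁴-30L²x²+15x⁴)/(360LEI) = -3·(7·10⁴-30·10²·2²+15·2⁴)/(360·10·20000) = -91/37500 rad
Load 3 — point force P=9 kN at a=4 m (b=L-a=6):
  θ_3 = -Pb(L²-b²-3x²)/(6LEI)  [x≤a] = -9·6·(10²-6²-3·2²)/(6·10·20000) = -117/50000 rad
Superposition: θ = Σ θ_i = -209/7500 rad ≈ -0.027867 rad

θ(2) = -209/7500 rad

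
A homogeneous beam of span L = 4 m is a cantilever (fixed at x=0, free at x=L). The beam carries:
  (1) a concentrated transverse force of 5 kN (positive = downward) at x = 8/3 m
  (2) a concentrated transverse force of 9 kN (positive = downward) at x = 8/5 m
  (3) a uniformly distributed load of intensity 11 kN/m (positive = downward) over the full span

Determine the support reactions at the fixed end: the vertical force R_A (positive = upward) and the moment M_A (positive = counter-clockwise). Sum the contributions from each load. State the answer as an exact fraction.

R_A = 58 kN, M_A = 1736/15 kN·m

Load 1 — point force P=5 kN at a=8/3 m (b=L-a=4/3):
  R_A = P = 5 kN
  M_A = Pa = 5·(8/3) = 40/3 kN·m
Load 2 — point force P=9 kN at a=8/5 m (b=L-a=12/5):
  R_A = P = 9 kN
  M_A = Pa = 9·(8/5) = 72/5 kN·m
Load 3 — uniform load w=11 kN/m over full span:
  R_A = wL = 11·4 = 44 kN
  M_A = wL²/2 = 11·4²/2 = 88 kN·m
Superposition: R_A = 58 kN, M_A = 1736/15 kN·m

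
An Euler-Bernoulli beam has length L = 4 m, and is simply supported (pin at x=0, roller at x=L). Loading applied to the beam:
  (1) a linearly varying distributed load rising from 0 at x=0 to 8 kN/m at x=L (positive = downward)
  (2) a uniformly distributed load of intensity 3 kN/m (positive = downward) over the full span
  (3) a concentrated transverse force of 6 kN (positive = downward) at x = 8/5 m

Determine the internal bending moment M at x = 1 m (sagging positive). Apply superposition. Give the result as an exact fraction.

Load 1 — triangular load w₀=8 kN/m (0→w₀ over full span):
  M_1 = w₀Lx/6 - w₀x³/(6L) = 8·4·1/6 - 8·1³/(6·4) = 5 kN·m
Load 2 — uniform load w=3 kN/m over full span:
  M_2 = wx(L-x)/2 = 3·1·(4-1)/2 = 9/2 kN·m
Load 3 — point force P=6 kN at a=8/5 m (b=L-a=12/5):
  M_3 = Pbx/L  [x≤a] = 6·(12/5)·1/4 = 18/5 kN·m
Superposition: M = Σ M_i = 131/10 kN·m ≈ 13.100000 kN·m

M(1) = 131/10 kN·m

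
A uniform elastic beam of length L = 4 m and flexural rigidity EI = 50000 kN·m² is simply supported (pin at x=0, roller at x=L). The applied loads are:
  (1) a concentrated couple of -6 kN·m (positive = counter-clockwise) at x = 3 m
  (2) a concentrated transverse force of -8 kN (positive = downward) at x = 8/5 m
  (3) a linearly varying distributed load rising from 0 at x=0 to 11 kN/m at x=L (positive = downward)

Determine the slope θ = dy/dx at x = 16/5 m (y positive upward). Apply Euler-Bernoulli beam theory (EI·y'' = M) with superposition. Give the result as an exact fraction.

θ(16/5) = 55549/1125000000 rad

Load 1 — applied couple M₀=-6 kN·m at a=3 m (b=L-a=1):
  θ_1 = (M₀x²/(2L)-M₀(x-a)+C₁)/EI  [x>a] with C₁=M₀(3b²-L²)/(6L)=13/4 = ((-6)·(16/5)²/(2·4)-(-6)·((16/5)-3)+(13/4))/50000 = -323/5000000 rad
Load 2 — point force P=-8 kN at a=8/5 m (b=L-a=12/5):
  θ_2 = -Pa(2L²-6Lx+3x²+a²)/(6LEI)  [x>a] = -(-8)·(8/5)·(2·4²-6·4·(16/5)+3·(16/5)²+(8/5)²)/(6·4·50000) = -48/390625 rad
Load 3 — triangular load w₀=11 kN/m (0→w₀ over full span):
  θ_3 = -w₀(7L⁴-30L²x²+15x⁴)/(360LEI) = -11·(7·4⁴-30·4²·(16/5)²+15·(16/5)⁴)/(360·4·50000) = 8327/35156250 rad
Superposition: θ = Σ θ_i = 55549/1125000000 rad ≈ 0.000049 rad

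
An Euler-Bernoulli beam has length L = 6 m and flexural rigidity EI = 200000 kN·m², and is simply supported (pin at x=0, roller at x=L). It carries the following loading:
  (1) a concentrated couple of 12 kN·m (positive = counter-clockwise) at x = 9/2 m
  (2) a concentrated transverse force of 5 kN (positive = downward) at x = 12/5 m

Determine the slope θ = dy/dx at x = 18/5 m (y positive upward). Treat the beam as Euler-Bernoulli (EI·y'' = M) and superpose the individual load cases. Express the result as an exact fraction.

θ(18/5) = 753/20000000 rad

Load 1 — applied couple M₀=12 kN·m at a=9/2 m (b=L-a=3/2):
  θ_1 = (M₀x²/(2L)+C₁)/EI  [x≤a] with C₁=M₀(3b²-L²)/(6L)=-39/4 = (12·(18/5)²/(2·6)+(-39/4))/200000 = 321/20000000 rad
Load 2 — point force P=5 kN at a=12/5 m (b=L-a=18/5):
  θ_2 = -Pa(2L²-6Lx+3x²+a²)/(6LEI)  [x>a] = -5·(12/5)·(2·6²-6·6·(18/5)+3·(18/5)²+(12/5)²)/(6·6·200000) = 27/1250000 rad
Superposition: θ = Σ θ_i = 753/20000000 rad ≈ 0.000038 rad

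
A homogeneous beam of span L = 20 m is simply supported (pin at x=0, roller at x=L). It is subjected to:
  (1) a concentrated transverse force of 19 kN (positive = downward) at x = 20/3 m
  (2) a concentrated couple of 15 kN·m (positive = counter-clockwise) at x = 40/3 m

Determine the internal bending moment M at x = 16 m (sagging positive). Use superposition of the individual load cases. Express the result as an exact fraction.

Load 1 — point force P=19 kN at a=20/3 m (b=L-a=40/3):
  M_1 = Pa(L-x)/L  [x>a] = 19·(20/3)·(20-16)/20 = 76/3 kN·m
Load 2 — applied couple M₀=15 kN·m at a=40/3 m (b=L-a=20/3):
  M_2 = M₀x/L - M₀  [x>a] = 15·16/20 - 15 = -3 kN·m
Superposition: M = Σ M_i = 67/3 kN·m ≈ 22.333333 kN·m

M(16) = 67/3 kN·m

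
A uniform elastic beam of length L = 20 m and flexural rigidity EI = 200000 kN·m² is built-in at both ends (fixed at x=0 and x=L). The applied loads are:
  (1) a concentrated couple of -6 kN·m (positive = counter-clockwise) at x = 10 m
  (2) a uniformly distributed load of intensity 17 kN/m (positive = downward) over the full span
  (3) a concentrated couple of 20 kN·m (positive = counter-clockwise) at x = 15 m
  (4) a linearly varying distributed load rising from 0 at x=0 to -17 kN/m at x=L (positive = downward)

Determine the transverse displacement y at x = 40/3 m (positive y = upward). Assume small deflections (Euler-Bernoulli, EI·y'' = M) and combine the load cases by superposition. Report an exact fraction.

Load 1 — applied couple M₀=-6 kN·m at a=10 m (b=L-a=10):
  y_1 = (R_Ax³/6 - M_Ax²/2 - M₀(x-a)²/2)/EI  [x>a] with R_A=-9/20, M_A=-3/2 = ((-9/20)·(40/3)³/6 - (-3/2)·(40/3)²/2 - (-6)·((40/3)-10)²/2)/200000 = -1/18000 m
Load 2 — uniform load w=17 kN/m over full span:
  y_2 = -wx²(L-x)²/(24EI) = -17·(40/3)²·(20-(40/3))²/(24·200000) = -34/1215 m
Load 3 — applied couple M₀=20 kN·m at a=15 m (b=L-a=5):
  y_3 = (R_Ax³/6 - M_Ax²/2)/EI  [x≤a] with R_A=9/8, M_A=25/4 = ((9/8)·(40/3)³/6 - (25/4)·(40/3)²/2)/200000 = -1/1800 m
Load 4 — triangular load w₀=-17 kN/m (0→w₀ over full span):
  y_4 = -w₀x²(L-x)²(x+2L)/(120LEI) = -(-17)·(40/3)²·(20-(40/3))²·((40/3)+2·20)/(120·20·200000) = 272/18225 m
Superposition: y = Σ y_i = -19931/1458000 m ≈ -0.013670 m

y(40/3) = -19931/1458000 m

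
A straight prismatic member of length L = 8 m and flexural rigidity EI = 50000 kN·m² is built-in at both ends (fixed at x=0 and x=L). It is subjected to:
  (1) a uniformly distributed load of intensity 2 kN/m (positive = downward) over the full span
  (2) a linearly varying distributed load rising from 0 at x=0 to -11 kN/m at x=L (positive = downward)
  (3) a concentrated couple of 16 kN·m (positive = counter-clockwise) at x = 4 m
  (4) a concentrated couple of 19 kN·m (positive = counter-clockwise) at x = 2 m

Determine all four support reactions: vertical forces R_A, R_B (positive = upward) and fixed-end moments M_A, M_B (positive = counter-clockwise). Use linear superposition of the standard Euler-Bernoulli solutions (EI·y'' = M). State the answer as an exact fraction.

Load 1 — uniform load w=2 kN/m over full span:
  R_A = wL/2 = 2·8/2 = 8 kN
  M_A = wL²/12 = 2·8²/12 = 32/3 kN·m
  R_B = wL/2 = 2·8/2 = 8 kN
  M_B = -wL²/12 = -2·8²/12 = -32/3 kN·m
Load 2 — triangular load w₀=-11 kN/m (0→w₀ over full span):
  R_A = 3w₀L/20 = 3·(-11)·8/20 = -66/5 kN
  M_A = w₀L²/30 = (-11)·8²/30 = -352/15 kN·m
  R_B = 7w₀L/20 = 7·(-11)·8/20 = -154/5 kN
  M_B = -w₀L²/20 = -(-11)·8²/20 = 176/5 kN·m
Load 3 — applied couple M₀=16 kN·m at a=4 m (b=L-a=4):
  R_A = 6M₀ab/L³ = 6·16·4·4/8³ = 3 kN
  M_A = M₀b(2a-b)/L² = 16·4·(2·4-4)/8² = 4 kN·m
  R_B = -6M₀ab/L³ = -6·16·4·4/8³ = -3 kN
  M_B = M₀a(2b-a)/L² = 16·4·(2·4-4)/8² = 4 kN·m
Load 4 — applied couple M₀=19 kN·m at a=2 m (b=L-a=6):
  R_A = 6M₀ab/L³ = 6·19·2·6/8³ = 171/64 kN
  M_A = M₀b(2a-b)/L² = 19·6·(2·2-6)/8² = -57/16 kN·m
  R_B = -6M₀ab/L³ = -6·19·2·6/8³ = -171/64 kN
  M_B = M₀a(2b-a)/L² = 19·2·(2·6-2)/8² = 95/16 kN·m
Superposition: R_A = 151/320 kN, M_A = -989/80 kN·m, R_B = -9111/320 kN, M_B = 8273/240 kN·m

R_A = 151/320 kN, M_A = -989/80 kN·m, R_B = -9111/320 kN, M_B = 8273/240 kN·m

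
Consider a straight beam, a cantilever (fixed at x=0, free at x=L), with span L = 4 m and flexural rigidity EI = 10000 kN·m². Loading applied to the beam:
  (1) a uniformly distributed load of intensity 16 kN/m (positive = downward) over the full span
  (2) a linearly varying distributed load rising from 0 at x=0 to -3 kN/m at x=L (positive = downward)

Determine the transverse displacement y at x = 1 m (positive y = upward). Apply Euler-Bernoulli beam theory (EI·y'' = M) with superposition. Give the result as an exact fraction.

Load 1 — uniform load w=16 kN/m over full span:
  y_1 = -wx²(x²-4Lx+6L²)/(24EI) = -16·1²·(1²-4·4·1+6·4²)/(24·10000) = -27/5000 m
Load 2 — triangular load w₀=-3 kN/m (0→w₀ over full span):
  y_2 = (w₀Lx³/12-w₀L²x²/6-w₀x⁵/(120L))/EI = ((-3)·4·1³/12-(-3)·4²·1²/6-(-3)·1⁵/(120·4))/10000 = 1121/1600000 m
Superposition: y = Σ y_i = -7519/1600000 m ≈ -0.004699 m

y(1) = -7519/1600000 m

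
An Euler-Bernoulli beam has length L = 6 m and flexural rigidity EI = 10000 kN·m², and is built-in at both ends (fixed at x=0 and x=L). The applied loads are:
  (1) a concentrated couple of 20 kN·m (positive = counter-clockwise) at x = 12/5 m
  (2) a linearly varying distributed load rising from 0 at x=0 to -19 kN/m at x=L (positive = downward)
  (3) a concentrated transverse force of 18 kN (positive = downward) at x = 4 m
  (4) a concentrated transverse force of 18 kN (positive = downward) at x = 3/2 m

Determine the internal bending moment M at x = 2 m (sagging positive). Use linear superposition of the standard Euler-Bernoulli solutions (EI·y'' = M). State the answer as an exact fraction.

M(2) = 5431/720 kN·m

Load 1 — applied couple M₀=20 kN·m at a=12/5 m (b=L-a=18/5):
  M_1 = R_Ax - M_A  [x≤a] with R_A=24/5, M_A=12/5 = (24/5)·2 - (12/5) = 36/5 kN·m
Load 2 — triangular load w₀=-19 kN/m (0→w₀ over full span):
  M_2 = 3w₀Lx/20 - w₀L²/30 - w₀x³/(6L) = 3·(-19)·6·2/20 - (-19)·6²/30 - (-19)·2³/(6·6) = -323/45 kN·m
Load 3 — point force P=18 kN at a=4 m (b=L-a=2):
  M_3 = Pb²(3a+b)x/L³ - Pab²/L²  [x≤a] = 18·2²·(3·4+2)·2/6³ - 18·4·2²/6² = 4/3 kN·m
Load 4 — point force P=18 kN at a=3/2 m (b=L-a=9/2):
  M_4 = Pa²(a+3b)(L-x)/L³ - Pa²b/L²  [x>a] = 18·(3/2)²·((3/2)+3·(9/2))·(6-2)/6³ - 18·(3/2)²·(9/2)/6² = 99/16 kN·m
Superposition: M = Σ M_i = 5431/720 kN·m ≈ 7.543056 kN·m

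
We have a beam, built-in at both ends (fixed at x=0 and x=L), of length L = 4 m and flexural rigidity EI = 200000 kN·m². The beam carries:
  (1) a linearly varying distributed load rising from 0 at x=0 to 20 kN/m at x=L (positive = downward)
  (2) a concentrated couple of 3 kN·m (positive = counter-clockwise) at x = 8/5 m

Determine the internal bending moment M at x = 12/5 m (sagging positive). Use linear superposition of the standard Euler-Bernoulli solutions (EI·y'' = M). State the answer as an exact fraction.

M(12/5) = 2192/375 kN·m

Load 1 — triangular load w₀=20 kN/m (0→w₀ over full span):
  M_1 = 3w₀Lx/20 - w₀L²/30 - w₀x³/(6L) = 3·20·4·(12/5)/20 - 20·4²/30 - 20·(12/5)³/(6·4) = 496/75 kN·m
Load 2 — applied couple M₀=3 kN·m at a=8/5 m (b=L-a=12/5):
  M_2 = R_Ax - M_A - M₀  [x>a] with R_A=27/25, M_A=9/25 = (27/25)·(12/5) - (9/25) - 3 = -96/125 kN·m
Superposition: M = Σ M_i = 2192/375 kN·m ≈ 5.845333 kN·m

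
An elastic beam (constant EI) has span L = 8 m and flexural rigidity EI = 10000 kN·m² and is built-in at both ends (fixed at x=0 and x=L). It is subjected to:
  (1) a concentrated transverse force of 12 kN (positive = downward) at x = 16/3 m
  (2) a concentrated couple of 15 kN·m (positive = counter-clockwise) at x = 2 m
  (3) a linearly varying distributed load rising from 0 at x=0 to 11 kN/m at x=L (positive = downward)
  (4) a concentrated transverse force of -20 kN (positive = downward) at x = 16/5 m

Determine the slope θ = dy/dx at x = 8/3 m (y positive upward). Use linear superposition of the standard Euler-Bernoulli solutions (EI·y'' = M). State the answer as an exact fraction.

θ(8/3) = -36953/60750000 rad

Load 1 — point force P=12 kN at a=16/3 m (b=L-a=8/3):
  θ_1 = -Pb²x(2aL-(3a+b)x)/(2L³EI)  [x≤a] = -12·(8/3)²·(8/3)·(2·(16/3)·8-(3·(16/3)+(8/3))·(8/3))/(2·8³·10000) = -8/10125 rad
Load 2 — applied couple M₀=15 kN·m at a=2 m (b=L-a=6):
  θ_2 = (R_Ax²/2 - M_Ax - M₀(x-a))/EI  [x>a] with R_A=135/64, M_A=-45/16 = ((135/64)·(8/3)²/2 - (-45/16)·(8/3) - 15·((8/3)-2))/10000 = 1/2000 rad
Load 3 — triangular load w₀=11 kN/m (0→w₀ over full span):
  θ_3 = -w₀(2x(L-x)(L-2x)(x+2L)+x²(L-x)²)/(120LEI) = -11·(2·(8/3)·(8-(8/3))·(8-2·(8/3))·((8/3)+2·8)+(8/3)²·(8-(8/3))²)/(120·8·10000) = -1408/759375 rad
Load 4 — point force P=-20 kN at a=16/5 m (b=L-a=24/5):
  θ_4 = -Pb²x(2aL-(3a+b)x)/(2L³EI)  [x≤a] = -(-20)·(24/5)²·(8/3)·(2·(16/5)·8-(3·(16/5)+(24/5))·(8/3))/(2·8³·10000) = 24/15625 rad
Superposition: θ = Σ θ_i = -36953/60750000 rad ≈ -0.000608 rad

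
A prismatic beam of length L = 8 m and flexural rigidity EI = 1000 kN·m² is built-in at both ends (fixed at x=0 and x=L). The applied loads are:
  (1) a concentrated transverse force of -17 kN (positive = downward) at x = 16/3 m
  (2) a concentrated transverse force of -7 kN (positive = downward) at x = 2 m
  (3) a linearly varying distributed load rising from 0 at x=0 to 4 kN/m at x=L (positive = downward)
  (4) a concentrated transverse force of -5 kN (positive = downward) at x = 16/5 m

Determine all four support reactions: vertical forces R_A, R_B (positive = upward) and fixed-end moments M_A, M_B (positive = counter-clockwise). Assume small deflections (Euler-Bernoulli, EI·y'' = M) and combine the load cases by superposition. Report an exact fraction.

R_A = -189079/21600 kN, M_A = -81949/5400 kN·m, R_B = -91721/21600 kN, M_B = 74591/5400 kN·m

Load 1 — point force P=-17 kN at a=16/3 m (b=L-a=8/3):
  R_A = Pb²(3a+b)/L³ = (-17)·(8/3)²·(3·(16/3)+(8/3))/8³ = -119/27 kN
  M_A = Pab²/L² = (-17)·(16/3)·(8/3)²/8² = -272/27 kN·m
  R_B = Pa²(a+3b)/L³ = (-17)·(16/3)²·((16/3)+3·(8/3))/8³ = -340/27 kN
  M_B = -Pa²b/L² = -(-17)·(16/3)²·(8/3)/8² = 544/27 kN·m
Load 2 — point force P=-7 kN at a=2 m (b=L-a=6):
  R_A = Pb²(3a+b)/L³ = (-7)·6²·(3·2+6)/8³ = -189/32 kN
  M_A = Pab²/L² = (-7)·2·6²/8² = -63/8 kN·m
  R_B = Pa²(a+3b)/L³ = (-7)·2²·(2+3·6)/8³ = -35/32 kN
  M_B = -Pa²b/L² = -(-7)·2²·6/8² = 21/8 kN·m
Load 3 — triangular load w₀=4 kN/m (0→w₀ over full span):
  R_A = 3w₀L/20 = 3·4·8/20 = 24/5 kN
  M_A = w₀L²/30 = 4·8²/30 = 128/15 kN·m
  R_B = 7w₀L/20 = 7·4·8/20 = 56/5 kN
  M_B = -w₀L²/20 = -4·8²/20 = -64/5 kN·m
Load 4 — point force P=-5 kN at a=16/5 m (b=L-a=24/5):
  R_A = Pb²(3a+b)/L³ = (-5)·(24/5)²·(3·(16/5)+(24/5))/8³ = -81/25 kN
  M_A = Pab²/L² = (-5)·(16/5)·(24/5)²/8² = -144/25 kN·m
  R_B = Pa²(a+3b)/L³ = (-5)·(16/5)²·((16/5)+3·(24/5))/8³ = -44/25 kN
  M_B = -Pa²b/L² = -(-5)·(16/5)²·(24/5)/8² = 96/25 kN·m
Superposition: R_A = -189079/21600 kN, M_A = -81949/5400 kN·m, R_B = -91721/21600 kN, M_B = 74591/5400 kN·m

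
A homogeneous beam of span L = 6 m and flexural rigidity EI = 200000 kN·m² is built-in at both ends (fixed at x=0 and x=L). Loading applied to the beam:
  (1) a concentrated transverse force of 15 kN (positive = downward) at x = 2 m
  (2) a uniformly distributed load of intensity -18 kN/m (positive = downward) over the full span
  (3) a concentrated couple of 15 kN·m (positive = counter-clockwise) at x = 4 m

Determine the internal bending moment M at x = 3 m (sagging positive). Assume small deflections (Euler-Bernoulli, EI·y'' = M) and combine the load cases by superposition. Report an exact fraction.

Load 1 — point force P=15 kN at a=2 m (b=L-a=4):
  M_1 = Pa²(a+3b)(L-x)/L³ - Pa²b/L²  [x>a] = 15·2²·(2+3·4)·(6-3)/6³ - 15·2²·4/6² = 5 kN·m
Load 2 — uniform load w=-18 kN/m over full span:
  M_2 = wLx/2 - wL²/12 - wx²/2 = (-18)·6·3/2 - (-18)·6²/12 - (-18)·3²/2 = -27 kN·m
Load 3 — applied couple M₀=15 kN·m at a=4 m (b=L-a=2):
  M_3 = R_Ax - M_A  [x≤a] with R_A=10/3, M_A=5 = (10/3)·3 - 5 = 5 kN·m
Superposition: M = Σ M_i = -17 kN·m ≈ -17.000000 kN·m

M(3) = -17 kN·m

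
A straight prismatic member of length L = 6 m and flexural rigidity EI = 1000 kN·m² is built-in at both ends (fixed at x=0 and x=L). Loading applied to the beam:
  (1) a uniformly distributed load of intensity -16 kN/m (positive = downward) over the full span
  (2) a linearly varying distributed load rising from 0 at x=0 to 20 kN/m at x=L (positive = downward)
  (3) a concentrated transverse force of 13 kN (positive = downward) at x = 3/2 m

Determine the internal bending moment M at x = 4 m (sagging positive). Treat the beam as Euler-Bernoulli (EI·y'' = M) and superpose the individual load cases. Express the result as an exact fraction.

M(4) = -907/288 kN·m

Load 1 — uniform load w=-16 kN/m over full span:
  M_1 = wLx/2 - wL²/12 - wx²/2 = (-16)·6·4/2 - (-16)·6²/12 - (-16)·4²/2 = -16 kN·m
Load 2 — triangular load w₀=20 kN/m (0→w₀ over full span):
  M_2 = 3w₀Lx/20 - w₀L²/30 - w₀x³/(6L) = 3·20·6·4/20 - 20·6²/30 - 20·4³/(6·6) = 112/9 kN·m
Load 3 — point force P=13 kN at a=3/2 m (b=L-a=9/2):
  M_3 = Pa²(a+3b)(L-x)/L³ - Pa²b/L²  [x>a] = 13·(3/2)²·((3/2)+3·(9/2))·(6-4)/6³ - 13·(3/2)²·(9/2)/6² = 13/32 kN·m
Superposition: M = Σ M_i = -907/288 kN·m ≈ -3.149306 kN·m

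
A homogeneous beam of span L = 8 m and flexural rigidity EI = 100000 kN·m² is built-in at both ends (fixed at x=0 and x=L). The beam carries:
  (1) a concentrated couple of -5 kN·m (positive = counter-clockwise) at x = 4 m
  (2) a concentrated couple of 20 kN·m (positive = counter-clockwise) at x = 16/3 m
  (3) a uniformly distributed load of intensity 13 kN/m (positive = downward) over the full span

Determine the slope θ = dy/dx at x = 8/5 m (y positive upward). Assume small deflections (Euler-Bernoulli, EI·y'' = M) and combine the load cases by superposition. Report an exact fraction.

Load 1 — applied couple M₀=-5 kN·m at a=4 m (b=L-a=4):
  θ_1 = (R_Ax²/2 - M_Ax)/EI  [x≤a] with R_A=-15/16, M_A=-5/4 = ((-15/16)·(8/5)²/2 - (-5/4)·(8/5))/100000 = 1/125000 rad
Load 2 — applied couple M₀=20 kN·m at a=16/3 m (b=L-a=8/3):
  θ_2 = (R_Ax²/2 - M_Ax)/EI  [x≤a] with R_A=10/3, M_A=20/3 = ((10/3)·(8/5)²/2 - (20/3)·(8/5))/100000 = -1/15625 rad
Load 3 — uniform load w=13 kN/m over full span:
  θ_3 = -wx(L-x)(L-2x)/(12EI) = -13·(8/5)·(8-(8/5))·(8-2·(8/5))/(12·100000) = -208/390625 rad
Superposition: θ = Σ θ_i = -1839/3125000 rad ≈ -0.000588 rad

θ(8/5) = -1839/3125000 rad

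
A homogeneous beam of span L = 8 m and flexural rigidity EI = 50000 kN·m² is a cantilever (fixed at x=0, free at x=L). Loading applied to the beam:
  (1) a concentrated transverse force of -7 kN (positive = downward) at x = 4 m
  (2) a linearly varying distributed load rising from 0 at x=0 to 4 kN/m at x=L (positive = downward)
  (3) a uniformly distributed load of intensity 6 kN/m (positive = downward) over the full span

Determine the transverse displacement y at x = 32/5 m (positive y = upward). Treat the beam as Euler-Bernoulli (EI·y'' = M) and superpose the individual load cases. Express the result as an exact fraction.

y(32/5) = -8976622/146484375 m

Load 1 — point force P=-7 kN at a=4 m (b=L-a=4):
  y_1 = -Pa²(3x-a)/(6EI)  [x>a] = -(-7)·4²·(3·(32/5)-4)/(6·50000) = 266/46875 m
Load 2 — triangular load w₀=4 kN/m (0→w₀ over full span):
  y_2 = (w₀Lx³/12-w₀L²x²/6-w₀x⁵/(120L))/EI = (4·8·(32/5)³/12-4·8²·(32/5)²/6-4·(32/5)⁵/(120·8))/50000 = -3203072/146484375 m
Load 3 — uniform load w=6 kN/m over full span:
  y_3 = -wx²(x²-4Lx+6L²)/(24EI) = -6·(32/5)²·((32/5)²-4·8·(32/5)+6·8²)/(24·50000) = -88064/1953125 m
Superposition: y = Σ y_i = -8976622/146484375 m ≈ -0.061280 m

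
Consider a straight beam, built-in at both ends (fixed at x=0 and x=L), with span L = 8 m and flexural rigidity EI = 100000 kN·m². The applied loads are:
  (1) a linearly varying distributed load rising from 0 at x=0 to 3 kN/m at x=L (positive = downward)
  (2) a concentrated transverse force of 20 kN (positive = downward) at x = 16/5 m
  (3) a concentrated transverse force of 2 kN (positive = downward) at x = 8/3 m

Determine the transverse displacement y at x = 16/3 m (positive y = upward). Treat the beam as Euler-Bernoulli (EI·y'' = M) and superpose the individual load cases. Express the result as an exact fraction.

y(16/3) = -82736/170859375 m

Load 1 — triangular load w₀=3 kN/m (0→w₀ over full span):
  y_1 = -w₀x²(L-x)²(x+2L)/(120LEI) = -3·(16/3)²·(8-(16/3))²·((16/3)+2·8)/(120·8·100000) = -512/3796875 m
Load 2 — point force P=20 kN at a=16/5 m (b=L-a=24/5):
  y_2 = -Pa²(L-x)²(3bL-(3b+a)(L-x))/(6L³EI)  [x>a] = -20·(16/5)²·(8-(16/3))²·(3·(24/5)·8-(3·(24/5)+(16/5))·(8-(16/3)))/(6·8³·100000) = -2048/6328125 m
Load 3 — point force P=2 kN at a=8/3 m (b=L-a=16/3):
  y_3 = -Pa²(L-x)²(3bL-(3b+a)(L-x))/(6L³EI)  [x>a] = -2·(8/3)²·(8-(16/3))²·(3·(16/3)·8-(3·(16/3)+(8/3))·(8-(16/3)))/(6·8³·100000) = -176/6834375 m
Superposition: y = Σ y_i = -82736/170859375 m ≈ -0.000484 m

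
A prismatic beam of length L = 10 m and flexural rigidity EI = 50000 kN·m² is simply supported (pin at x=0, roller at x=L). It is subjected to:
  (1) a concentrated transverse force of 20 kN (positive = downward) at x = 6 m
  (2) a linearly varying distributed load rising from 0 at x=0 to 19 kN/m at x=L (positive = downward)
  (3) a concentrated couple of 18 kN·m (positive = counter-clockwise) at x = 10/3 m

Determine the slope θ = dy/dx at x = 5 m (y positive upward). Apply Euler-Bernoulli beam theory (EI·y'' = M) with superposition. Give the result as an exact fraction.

Load 1 — point force P=20 kN at a=6 m (b=L-a=4):
  θ_1 = -Pb(L²-b²-3x²)/(6LEI)  [x≤a] = -20·4·(10²-4²-3·5²)/(6·10·50000) = -3/12500 rad
Load 2 — triangular load w₀=19 kN/m (0→w₀ over full span):
  θ_2 = -w₀(7L⁴-30L²x²+15x⁴)/(360LEI) = -19·(7·10⁴-30·10²·5²+15·5⁴)/(360·10·50000) = -133/288000 rad
Load 3 — applied couple M₀=18 kN·m at a=10/3 m (b=L-a=20/3):
  θ_3 = (M₀x²/(2L)-M₀(x-a)+C₁)/EI  [x>a] with C₁=M₀(3b²-L²)/(6L)=10 = (18·5²/(2·10)-18·(5-(10/3))+10)/50000 = 1/20000 rad
Superposition: θ = Σ θ_i = -4693/7200000 rad ≈ -0.000652 rad

θ(5) = -4693/7200000 rad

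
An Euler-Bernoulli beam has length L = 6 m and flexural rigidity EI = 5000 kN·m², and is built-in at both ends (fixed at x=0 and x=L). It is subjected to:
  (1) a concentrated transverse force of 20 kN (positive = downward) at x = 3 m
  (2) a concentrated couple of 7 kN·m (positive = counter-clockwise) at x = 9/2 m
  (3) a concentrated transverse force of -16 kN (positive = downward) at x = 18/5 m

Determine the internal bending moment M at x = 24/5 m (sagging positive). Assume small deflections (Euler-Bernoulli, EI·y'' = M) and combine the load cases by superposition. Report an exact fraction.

Load 1 — point force P=20 kN at a=3 m (b=L-a=3):
  M_1 = Pa²(a+3b)(L-x)/L³ - Pa²b/L²  [x>a] = 20·3²·(3+3·3)·(6-(24/5))/6³ - 20·3²·3/6² = -3 kN·m
Load 2 — applied couple M₀=7 kN·m at a=9/2 m (b=L-a=3/2):
  M_2 = R_Ax - M_A - M₀  [x>a] with R_A=21/16, M_A=35/16 = (21/16)·(24/5) - (35/16) - 7 = -231/80 kN·m
Load 3 — point force P=-16 kN at a=18/5 m (b=L-a=12/5):
  M_3 = Pa²(a+3b)(L-x)/L³ - Pa²b/L²  [x>a] = (-16)·(18/5)²·((18/5)+3·(12/5))·(6-(24/5))/6³ - (-16)·(18/5)²·(12/5)/6² = 864/625 kN·m
Superposition: M = Σ M_i = -45051/10000 kN·m ≈ -4.505100 kN·m

M(24/5) = -45051/10000 kN·m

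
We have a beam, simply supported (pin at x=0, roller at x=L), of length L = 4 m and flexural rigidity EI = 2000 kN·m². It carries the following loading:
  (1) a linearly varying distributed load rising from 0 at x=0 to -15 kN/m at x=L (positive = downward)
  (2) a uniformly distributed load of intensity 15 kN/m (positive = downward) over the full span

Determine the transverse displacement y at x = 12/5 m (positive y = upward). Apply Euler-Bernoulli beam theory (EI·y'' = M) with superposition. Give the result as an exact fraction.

Load 1 — triangular load w₀=-15 kN/m (0→w₀ over full span):
  y_1 = -w₀x(7L⁴-10L²x²+3x⁴)/(360LEI) = -(-15)·(12/5)·(7·4⁴-10·4²·(12/5)²+3·(12/5)⁴)/(360·4·2000) = 4736/390625 m
Load 2 — uniform load w=15 kN/m over full span:
  y_2 = -wx(L³-2Lx²+x³)/(24EI) = -15·(12/5)·(4³-2·4·(12/5)²+(12/5)³)/(24·2000) = -372/15625 m
Superposition: y = Σ y_i = -4564/390625 m ≈ -0.011684 m

y(12/5) = -4564/390625 m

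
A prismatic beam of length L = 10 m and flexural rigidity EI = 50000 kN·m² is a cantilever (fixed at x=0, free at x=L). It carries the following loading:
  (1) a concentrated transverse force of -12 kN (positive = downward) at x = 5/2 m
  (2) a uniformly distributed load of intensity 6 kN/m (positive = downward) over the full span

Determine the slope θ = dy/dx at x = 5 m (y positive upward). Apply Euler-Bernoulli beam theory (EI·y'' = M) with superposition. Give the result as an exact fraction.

θ(5) = -67/4000 rad

Load 1 — point force P=-12 kN at a=5/2 m (b=L-a=15/2):
  θ_1 = -Pa²/(2EI)  [x>a] = -(-12)·(5/2)²/(2·50000) = 3/4000 rad
Load 2 — uniform load w=6 kN/m over full span:
  θ_2 = -wx(x²-3Lx+3L²)/(6EI) = -6·5·(5²-3·10·5+3·10²)/(6·50000) = -7/400 rad
Superposition: θ = Σ θ_i = -67/4000 rad ≈ -0.016750 rad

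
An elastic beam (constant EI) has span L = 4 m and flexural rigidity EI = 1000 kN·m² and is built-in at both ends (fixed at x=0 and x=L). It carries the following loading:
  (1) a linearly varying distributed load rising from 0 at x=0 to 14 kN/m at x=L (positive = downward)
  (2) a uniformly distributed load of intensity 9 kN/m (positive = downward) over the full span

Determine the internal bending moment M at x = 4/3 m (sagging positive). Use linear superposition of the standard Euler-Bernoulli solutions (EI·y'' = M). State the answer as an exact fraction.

Load 1 — triangular load w₀=14 kN/m (0→w₀ over full span):
  M_1 = 3w₀Lx/20 - w₀L²/30 - w₀x³/(6L) = 3·14·4·(4/3)/20 - 14·4²/30 - 14·(4/3)³/(6·4) = 952/405 kN·m
Load 2 — uniform load w=9 kN/m over full span:
  M_2 = wLx/2 - wL²/12 - wx²/2 = 9·4·(4/3)/2 - 9·4²/12 - 9·(4/3)²/2 = 4 kN·m
Superposition: M = Σ M_i = 2572/405 kN·m ≈ 6.350617 kN·m

M(4/3) = 2572/405 kN·m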